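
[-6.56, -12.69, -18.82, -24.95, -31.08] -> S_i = -6.56 + -6.13*i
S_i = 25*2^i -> [25, 50, 100, 200, 400]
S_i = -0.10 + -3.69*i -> [-0.1, -3.79, -7.48, -11.17, -14.86]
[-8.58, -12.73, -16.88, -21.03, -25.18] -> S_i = -8.58 + -4.15*i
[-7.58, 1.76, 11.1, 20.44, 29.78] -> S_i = -7.58 + 9.34*i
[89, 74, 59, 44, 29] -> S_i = 89 + -15*i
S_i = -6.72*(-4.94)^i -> [-6.72, 33.2, -163.99, 810.12, -4002.0]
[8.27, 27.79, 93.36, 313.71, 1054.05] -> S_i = 8.27*3.36^i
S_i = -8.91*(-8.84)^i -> [-8.91, 78.76, -696.28, 6155.09, -54411.01]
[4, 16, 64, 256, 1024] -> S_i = 4*4^i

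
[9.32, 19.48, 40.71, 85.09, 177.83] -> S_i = 9.32*2.09^i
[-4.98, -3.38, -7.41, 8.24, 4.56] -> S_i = Random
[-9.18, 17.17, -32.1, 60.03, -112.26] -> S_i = -9.18*(-1.87)^i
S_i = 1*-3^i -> [1, -3, 9, -27, 81]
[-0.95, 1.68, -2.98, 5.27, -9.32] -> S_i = -0.95*(-1.77)^i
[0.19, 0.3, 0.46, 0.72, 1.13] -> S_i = 0.19*1.56^i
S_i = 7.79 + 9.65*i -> [7.79, 17.44, 27.09, 36.74, 46.39]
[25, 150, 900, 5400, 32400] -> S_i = 25*6^i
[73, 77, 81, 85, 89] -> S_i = 73 + 4*i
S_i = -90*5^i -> [-90, -450, -2250, -11250, -56250]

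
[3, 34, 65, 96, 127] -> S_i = 3 + 31*i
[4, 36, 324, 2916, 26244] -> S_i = 4*9^i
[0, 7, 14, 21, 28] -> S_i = 0 + 7*i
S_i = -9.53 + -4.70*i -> [-9.53, -14.23, -18.93, -23.63, -28.33]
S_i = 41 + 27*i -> [41, 68, 95, 122, 149]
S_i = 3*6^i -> [3, 18, 108, 648, 3888]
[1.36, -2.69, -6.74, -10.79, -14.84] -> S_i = 1.36 + -4.05*i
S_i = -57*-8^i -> [-57, 456, -3648, 29184, -233472]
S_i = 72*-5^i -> [72, -360, 1800, -9000, 45000]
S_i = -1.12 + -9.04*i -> [-1.12, -10.16, -19.2, -28.24, -37.28]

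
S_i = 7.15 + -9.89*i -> [7.15, -2.74, -12.63, -22.52, -32.41]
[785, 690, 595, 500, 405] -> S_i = 785 + -95*i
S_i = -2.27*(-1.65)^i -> [-2.27, 3.75, -6.18, 10.2, -16.83]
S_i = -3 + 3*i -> [-3, 0, 3, 6, 9]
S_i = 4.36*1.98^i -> [4.36, 8.63, 17.09, 33.84, 67.01]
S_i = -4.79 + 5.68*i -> [-4.79, 0.89, 6.57, 12.25, 17.93]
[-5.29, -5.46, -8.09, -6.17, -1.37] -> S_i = Random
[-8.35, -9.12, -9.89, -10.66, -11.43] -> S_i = -8.35 + -0.77*i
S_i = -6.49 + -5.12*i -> [-6.49, -11.61, -16.73, -21.85, -26.97]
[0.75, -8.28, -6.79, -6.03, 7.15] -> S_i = Random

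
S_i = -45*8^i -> [-45, -360, -2880, -23040, -184320]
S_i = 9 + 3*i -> [9, 12, 15, 18, 21]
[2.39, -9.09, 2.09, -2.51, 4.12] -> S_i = Random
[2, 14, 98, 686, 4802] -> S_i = 2*7^i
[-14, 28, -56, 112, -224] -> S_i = -14*-2^i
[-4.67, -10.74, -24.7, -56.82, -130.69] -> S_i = -4.67*2.30^i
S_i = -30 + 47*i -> [-30, 17, 64, 111, 158]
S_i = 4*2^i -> [4, 8, 16, 32, 64]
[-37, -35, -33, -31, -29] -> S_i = -37 + 2*i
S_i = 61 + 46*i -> [61, 107, 153, 199, 245]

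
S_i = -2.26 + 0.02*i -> [-2.26, -2.24, -2.22, -2.2, -2.18]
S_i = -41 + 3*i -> [-41, -38, -35, -32, -29]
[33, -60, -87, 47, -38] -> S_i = Random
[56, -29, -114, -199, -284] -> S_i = 56 + -85*i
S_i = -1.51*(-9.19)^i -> [-1.51, 13.88, -127.53, 1171.99, -10770.58]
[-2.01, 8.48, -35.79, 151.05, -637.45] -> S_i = -2.01*(-4.22)^i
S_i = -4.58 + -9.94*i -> [-4.58, -14.52, -24.46, -34.4, -44.34]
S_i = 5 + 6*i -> [5, 11, 17, 23, 29]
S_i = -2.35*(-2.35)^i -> [-2.35, 5.52, -12.98, 30.5, -71.67]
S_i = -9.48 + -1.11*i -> [-9.48, -10.59, -11.7, -12.81, -13.92]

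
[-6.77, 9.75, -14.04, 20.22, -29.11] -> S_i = -6.77*(-1.44)^i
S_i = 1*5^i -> [1, 5, 25, 125, 625]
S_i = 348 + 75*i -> [348, 423, 498, 573, 648]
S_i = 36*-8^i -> [36, -288, 2304, -18432, 147456]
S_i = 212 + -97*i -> [212, 115, 18, -79, -176]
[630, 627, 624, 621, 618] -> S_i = 630 + -3*i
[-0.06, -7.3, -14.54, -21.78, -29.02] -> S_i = -0.06 + -7.24*i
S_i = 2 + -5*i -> [2, -3, -8, -13, -18]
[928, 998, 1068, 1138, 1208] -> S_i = 928 + 70*i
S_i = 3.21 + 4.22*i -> [3.21, 7.43, 11.65, 15.87, 20.09]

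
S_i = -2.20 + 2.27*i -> [-2.2, 0.07, 2.34, 4.61, 6.88]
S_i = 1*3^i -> [1, 3, 9, 27, 81]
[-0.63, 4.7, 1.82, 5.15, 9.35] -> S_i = Random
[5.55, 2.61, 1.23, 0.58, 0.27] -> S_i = 5.55*0.47^i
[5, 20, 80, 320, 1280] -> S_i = 5*4^i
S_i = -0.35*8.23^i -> [-0.35, -2.88, -23.71, -195.1, -1605.71]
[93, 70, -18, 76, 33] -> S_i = Random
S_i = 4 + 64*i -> [4, 68, 132, 196, 260]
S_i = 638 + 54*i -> [638, 692, 746, 800, 854]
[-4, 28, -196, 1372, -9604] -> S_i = -4*-7^i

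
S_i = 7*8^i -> [7, 56, 448, 3584, 28672]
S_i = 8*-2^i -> [8, -16, 32, -64, 128]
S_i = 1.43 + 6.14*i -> [1.43, 7.57, 13.71, 19.85, 25.99]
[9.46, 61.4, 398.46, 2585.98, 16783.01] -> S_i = 9.46*6.49^i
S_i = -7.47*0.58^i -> [-7.47, -4.33, -2.51, -1.46, -0.85]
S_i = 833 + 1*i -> [833, 834, 835, 836, 837]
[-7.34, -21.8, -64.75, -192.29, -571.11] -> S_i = -7.34*2.97^i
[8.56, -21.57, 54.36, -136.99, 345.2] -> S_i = 8.56*(-2.52)^i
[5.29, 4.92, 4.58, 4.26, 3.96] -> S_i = 5.29*0.93^i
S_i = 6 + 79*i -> [6, 85, 164, 243, 322]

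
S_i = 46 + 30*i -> [46, 76, 106, 136, 166]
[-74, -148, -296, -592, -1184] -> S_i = -74*2^i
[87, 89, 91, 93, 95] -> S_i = 87 + 2*i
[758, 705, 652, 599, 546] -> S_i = 758 + -53*i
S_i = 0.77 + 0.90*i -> [0.77, 1.67, 2.57, 3.47, 4.37]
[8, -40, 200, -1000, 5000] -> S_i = 8*-5^i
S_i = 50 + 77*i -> [50, 127, 204, 281, 358]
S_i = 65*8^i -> [65, 520, 4160, 33280, 266240]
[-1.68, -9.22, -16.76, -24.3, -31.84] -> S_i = -1.68 + -7.54*i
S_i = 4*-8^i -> [4, -32, 256, -2048, 16384]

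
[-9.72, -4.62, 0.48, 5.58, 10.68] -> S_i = -9.72 + 5.10*i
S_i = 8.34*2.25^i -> [8.34, 18.76, 42.22, 95.0, 213.75]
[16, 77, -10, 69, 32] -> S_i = Random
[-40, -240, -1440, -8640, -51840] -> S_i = -40*6^i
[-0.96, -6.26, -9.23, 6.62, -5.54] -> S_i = Random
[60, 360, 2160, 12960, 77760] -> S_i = 60*6^i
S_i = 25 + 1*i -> [25, 26, 27, 28, 29]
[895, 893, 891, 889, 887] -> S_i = 895 + -2*i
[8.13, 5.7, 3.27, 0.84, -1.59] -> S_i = 8.13 + -2.43*i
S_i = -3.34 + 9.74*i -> [-3.34, 6.4, 16.14, 25.88, 35.62]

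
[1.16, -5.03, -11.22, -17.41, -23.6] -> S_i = 1.16 + -6.19*i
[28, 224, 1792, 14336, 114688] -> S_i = 28*8^i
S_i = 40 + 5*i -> [40, 45, 50, 55, 60]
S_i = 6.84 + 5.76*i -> [6.84, 12.6, 18.36, 24.12, 29.88]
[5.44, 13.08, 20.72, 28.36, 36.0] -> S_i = 5.44 + 7.64*i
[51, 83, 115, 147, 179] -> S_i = 51 + 32*i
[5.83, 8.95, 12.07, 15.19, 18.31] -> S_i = 5.83 + 3.12*i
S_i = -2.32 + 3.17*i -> [-2.32, 0.85, 4.02, 7.19, 10.36]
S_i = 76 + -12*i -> [76, 64, 52, 40, 28]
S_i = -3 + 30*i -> [-3, 27, 57, 87, 117]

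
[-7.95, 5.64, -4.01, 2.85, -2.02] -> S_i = -7.95*(-0.71)^i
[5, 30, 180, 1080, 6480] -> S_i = 5*6^i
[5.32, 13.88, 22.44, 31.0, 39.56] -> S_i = 5.32 + 8.56*i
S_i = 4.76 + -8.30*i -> [4.76, -3.54, -11.84, -20.14, -28.44]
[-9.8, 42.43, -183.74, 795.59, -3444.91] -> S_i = -9.80*(-4.33)^i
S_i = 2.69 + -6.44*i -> [2.69, -3.75, -10.19, -16.63, -23.07]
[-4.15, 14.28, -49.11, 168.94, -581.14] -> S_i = -4.15*(-3.44)^i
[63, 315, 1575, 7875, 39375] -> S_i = 63*5^i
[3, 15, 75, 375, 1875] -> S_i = 3*5^i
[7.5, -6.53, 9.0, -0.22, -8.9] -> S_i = Random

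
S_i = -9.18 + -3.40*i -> [-9.18, -12.58, -15.98, -19.38, -22.78]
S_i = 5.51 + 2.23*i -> [5.51, 7.74, 9.97, 12.2, 14.43]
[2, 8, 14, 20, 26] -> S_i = 2 + 6*i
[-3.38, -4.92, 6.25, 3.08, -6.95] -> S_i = Random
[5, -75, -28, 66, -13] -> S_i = Random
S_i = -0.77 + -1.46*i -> [-0.77, -2.23, -3.69, -5.15, -6.61]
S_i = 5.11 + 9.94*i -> [5.11, 15.05, 24.99, 34.93, 44.87]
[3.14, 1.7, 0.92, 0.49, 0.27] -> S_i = 3.14*0.54^i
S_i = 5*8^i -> [5, 40, 320, 2560, 20480]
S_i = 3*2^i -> [3, 6, 12, 24, 48]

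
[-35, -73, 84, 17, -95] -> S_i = Random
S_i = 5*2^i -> [5, 10, 20, 40, 80]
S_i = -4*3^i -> [-4, -12, -36, -108, -324]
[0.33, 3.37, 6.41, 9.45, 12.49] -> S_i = 0.33 + 3.04*i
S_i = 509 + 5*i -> [509, 514, 519, 524, 529]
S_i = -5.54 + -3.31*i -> [-5.54, -8.85, -12.16, -15.47, -18.78]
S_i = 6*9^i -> [6, 54, 486, 4374, 39366]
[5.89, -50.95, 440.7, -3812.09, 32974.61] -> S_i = 5.89*(-8.65)^i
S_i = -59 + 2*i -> [-59, -57, -55, -53, -51]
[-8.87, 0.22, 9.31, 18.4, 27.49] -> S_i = -8.87 + 9.09*i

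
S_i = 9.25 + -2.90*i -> [9.25, 6.35, 3.45, 0.55, -2.35]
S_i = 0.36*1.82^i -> [0.36, 0.66, 1.19, 2.17, 3.95]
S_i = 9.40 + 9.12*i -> [9.4, 18.52, 27.64, 36.76, 45.88]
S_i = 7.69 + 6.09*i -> [7.69, 13.78, 19.87, 25.96, 32.05]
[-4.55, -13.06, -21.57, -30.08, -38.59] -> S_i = -4.55 + -8.51*i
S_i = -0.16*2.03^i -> [-0.16, -0.32, -0.66, -1.34, -2.72]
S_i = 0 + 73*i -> [0, 73, 146, 219, 292]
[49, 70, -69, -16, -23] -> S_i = Random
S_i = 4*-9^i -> [4, -36, 324, -2916, 26244]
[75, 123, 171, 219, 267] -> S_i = 75 + 48*i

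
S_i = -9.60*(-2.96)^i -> [-9.6, 28.42, -84.11, 248.97, -736.95]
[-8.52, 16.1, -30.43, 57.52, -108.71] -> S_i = -8.52*(-1.89)^i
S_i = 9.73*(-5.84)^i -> [9.73, -56.82, 331.85, -1937.99, 11317.86]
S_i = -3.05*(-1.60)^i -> [-3.05, 4.88, -7.81, 12.49, -19.99]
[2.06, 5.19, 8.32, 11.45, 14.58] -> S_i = 2.06 + 3.13*i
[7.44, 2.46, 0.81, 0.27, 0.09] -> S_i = 7.44*0.33^i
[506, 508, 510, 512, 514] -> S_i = 506 + 2*i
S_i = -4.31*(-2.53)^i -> [-4.31, 10.9, -27.59, 69.8, -176.59]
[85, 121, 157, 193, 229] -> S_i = 85 + 36*i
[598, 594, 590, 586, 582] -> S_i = 598 + -4*i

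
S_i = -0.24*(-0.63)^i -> [-0.24, 0.15, -0.1, 0.06, -0.04]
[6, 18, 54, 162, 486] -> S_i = 6*3^i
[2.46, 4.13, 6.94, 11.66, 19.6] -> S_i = 2.46*1.68^i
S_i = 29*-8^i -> [29, -232, 1856, -14848, 118784]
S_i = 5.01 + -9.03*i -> [5.01, -4.02, -13.05, -22.08, -31.11]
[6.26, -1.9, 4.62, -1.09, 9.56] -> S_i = Random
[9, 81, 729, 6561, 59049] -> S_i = 9*9^i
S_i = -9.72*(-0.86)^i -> [-9.72, 8.36, -7.19, 6.18, -5.32]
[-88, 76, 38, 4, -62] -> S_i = Random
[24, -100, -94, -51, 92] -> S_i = Random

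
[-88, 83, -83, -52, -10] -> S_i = Random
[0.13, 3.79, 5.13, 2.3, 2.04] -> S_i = Random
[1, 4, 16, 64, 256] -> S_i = 1*4^i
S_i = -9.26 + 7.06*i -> [-9.26, -2.2, 4.86, 11.92, 18.98]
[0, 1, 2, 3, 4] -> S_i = 0 + 1*i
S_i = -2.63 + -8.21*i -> [-2.63, -10.84, -19.05, -27.26, -35.47]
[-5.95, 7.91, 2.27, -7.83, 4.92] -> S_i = Random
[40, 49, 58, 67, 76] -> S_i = 40 + 9*i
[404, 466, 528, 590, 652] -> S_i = 404 + 62*i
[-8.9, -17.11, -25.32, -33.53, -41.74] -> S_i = -8.90 + -8.21*i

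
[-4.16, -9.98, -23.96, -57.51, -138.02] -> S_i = -4.16*2.40^i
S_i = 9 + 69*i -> [9, 78, 147, 216, 285]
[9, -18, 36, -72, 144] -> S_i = 9*-2^i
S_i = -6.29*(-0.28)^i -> [-6.29, 1.76, -0.49, 0.14, -0.04]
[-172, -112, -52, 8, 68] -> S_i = -172 + 60*i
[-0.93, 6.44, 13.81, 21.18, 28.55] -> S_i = -0.93 + 7.37*i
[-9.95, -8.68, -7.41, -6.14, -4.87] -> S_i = -9.95 + 1.27*i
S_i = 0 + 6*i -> [0, 6, 12, 18, 24]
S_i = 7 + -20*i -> [7, -13, -33, -53, -73]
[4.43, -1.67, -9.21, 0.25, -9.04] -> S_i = Random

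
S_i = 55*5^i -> [55, 275, 1375, 6875, 34375]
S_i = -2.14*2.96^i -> [-2.14, -6.33, -18.75, -55.5, -164.28]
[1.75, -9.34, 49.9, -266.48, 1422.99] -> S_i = 1.75*(-5.34)^i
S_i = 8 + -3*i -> [8, 5, 2, -1, -4]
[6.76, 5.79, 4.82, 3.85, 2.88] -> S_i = 6.76 + -0.97*i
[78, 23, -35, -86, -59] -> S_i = Random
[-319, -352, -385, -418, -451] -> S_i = -319 + -33*i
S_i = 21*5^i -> [21, 105, 525, 2625, 13125]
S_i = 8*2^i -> [8, 16, 32, 64, 128]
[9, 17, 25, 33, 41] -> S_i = 9 + 8*i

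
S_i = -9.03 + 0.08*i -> [-9.03, -8.95, -8.87, -8.79, -8.71]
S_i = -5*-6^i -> [-5, 30, -180, 1080, -6480]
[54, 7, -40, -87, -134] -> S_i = 54 + -47*i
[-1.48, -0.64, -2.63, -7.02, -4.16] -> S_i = Random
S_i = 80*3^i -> [80, 240, 720, 2160, 6480]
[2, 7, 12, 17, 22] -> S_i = 2 + 5*i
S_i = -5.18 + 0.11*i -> [-5.18, -5.07, -4.96, -4.85, -4.74]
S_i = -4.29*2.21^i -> [-4.29, -9.48, -20.95, -46.31, -102.34]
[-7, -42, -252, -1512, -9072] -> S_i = -7*6^i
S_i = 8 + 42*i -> [8, 50, 92, 134, 176]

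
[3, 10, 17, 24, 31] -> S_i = 3 + 7*i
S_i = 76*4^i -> [76, 304, 1216, 4864, 19456]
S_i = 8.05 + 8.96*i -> [8.05, 17.01, 25.97, 34.93, 43.89]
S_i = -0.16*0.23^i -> [-0.16, -0.04, -0.01, -0.0, -0.0]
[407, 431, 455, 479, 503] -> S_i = 407 + 24*i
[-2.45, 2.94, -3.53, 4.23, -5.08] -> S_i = -2.45*(-1.20)^i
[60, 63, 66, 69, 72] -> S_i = 60 + 3*i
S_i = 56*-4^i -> [56, -224, 896, -3584, 14336]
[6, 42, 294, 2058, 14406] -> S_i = 6*7^i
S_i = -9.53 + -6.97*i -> [-9.53, -16.5, -23.47, -30.44, -37.41]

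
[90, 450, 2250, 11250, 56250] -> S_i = 90*5^i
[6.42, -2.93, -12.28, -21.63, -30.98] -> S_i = 6.42 + -9.35*i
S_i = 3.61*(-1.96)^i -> [3.61, -7.08, 13.87, -27.18, 53.28]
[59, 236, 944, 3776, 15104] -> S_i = 59*4^i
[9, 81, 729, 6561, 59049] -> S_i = 9*9^i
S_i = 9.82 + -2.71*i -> [9.82, 7.11, 4.4, 1.69, -1.02]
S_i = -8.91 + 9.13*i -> [-8.91, 0.22, 9.35, 18.48, 27.61]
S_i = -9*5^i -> [-9, -45, -225, -1125, -5625]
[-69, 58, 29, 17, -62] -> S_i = Random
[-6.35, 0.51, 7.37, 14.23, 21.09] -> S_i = -6.35 + 6.86*i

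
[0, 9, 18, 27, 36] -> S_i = 0 + 9*i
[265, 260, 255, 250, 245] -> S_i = 265 + -5*i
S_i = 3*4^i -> [3, 12, 48, 192, 768]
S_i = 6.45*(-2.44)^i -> [6.45, -15.74, 38.4, -93.7, 228.62]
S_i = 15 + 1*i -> [15, 16, 17, 18, 19]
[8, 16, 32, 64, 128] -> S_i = 8*2^i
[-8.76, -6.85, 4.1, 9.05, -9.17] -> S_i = Random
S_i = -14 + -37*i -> [-14, -51, -88, -125, -162]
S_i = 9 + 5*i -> [9, 14, 19, 24, 29]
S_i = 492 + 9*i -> [492, 501, 510, 519, 528]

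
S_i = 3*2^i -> [3, 6, 12, 24, 48]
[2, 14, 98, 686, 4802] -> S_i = 2*7^i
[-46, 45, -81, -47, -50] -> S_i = Random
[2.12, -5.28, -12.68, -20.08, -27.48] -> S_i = 2.12 + -7.40*i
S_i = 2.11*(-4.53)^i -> [2.11, -9.56, 43.3, -196.14, 888.54]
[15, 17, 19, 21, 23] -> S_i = 15 + 2*i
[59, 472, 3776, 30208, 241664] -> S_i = 59*8^i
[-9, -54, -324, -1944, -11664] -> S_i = -9*6^i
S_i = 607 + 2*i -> [607, 609, 611, 613, 615]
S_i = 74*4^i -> [74, 296, 1184, 4736, 18944]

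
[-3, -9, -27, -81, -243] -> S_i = -3*3^i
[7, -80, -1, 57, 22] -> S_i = Random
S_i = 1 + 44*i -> [1, 45, 89, 133, 177]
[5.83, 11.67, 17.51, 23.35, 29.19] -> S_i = 5.83 + 5.84*i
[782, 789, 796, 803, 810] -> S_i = 782 + 7*i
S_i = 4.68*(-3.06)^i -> [4.68, -14.32, 43.82, -134.09, 410.33]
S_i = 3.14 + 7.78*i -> [3.14, 10.92, 18.7, 26.48, 34.26]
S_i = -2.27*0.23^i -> [-2.27, -0.52, -0.12, -0.03, -0.01]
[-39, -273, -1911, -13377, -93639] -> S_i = -39*7^i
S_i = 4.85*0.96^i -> [4.85, 4.66, 4.47, 4.29, 4.12]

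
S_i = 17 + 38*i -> [17, 55, 93, 131, 169]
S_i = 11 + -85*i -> [11, -74, -159, -244, -329]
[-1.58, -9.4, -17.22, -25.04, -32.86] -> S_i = -1.58 + -7.82*i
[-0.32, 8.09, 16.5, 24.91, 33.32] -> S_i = -0.32 + 8.41*i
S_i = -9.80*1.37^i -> [-9.8, -13.43, -18.39, -25.2, -34.52]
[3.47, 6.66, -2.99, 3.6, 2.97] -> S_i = Random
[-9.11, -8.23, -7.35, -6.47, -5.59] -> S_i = -9.11 + 0.88*i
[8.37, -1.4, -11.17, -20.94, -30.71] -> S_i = 8.37 + -9.77*i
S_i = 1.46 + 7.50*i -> [1.46, 8.96, 16.46, 23.96, 31.46]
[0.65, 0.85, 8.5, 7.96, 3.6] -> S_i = Random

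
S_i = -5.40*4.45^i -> [-5.4, -24.03, -106.93, -475.85, -2117.55]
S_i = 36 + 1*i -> [36, 37, 38, 39, 40]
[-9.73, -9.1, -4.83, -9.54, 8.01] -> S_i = Random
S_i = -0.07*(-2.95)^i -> [-0.07, 0.21, -0.61, 1.8, -5.3]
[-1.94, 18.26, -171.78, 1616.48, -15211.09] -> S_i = -1.94*(-9.41)^i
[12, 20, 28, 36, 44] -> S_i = 12 + 8*i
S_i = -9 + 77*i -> [-9, 68, 145, 222, 299]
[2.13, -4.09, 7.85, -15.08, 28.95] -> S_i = 2.13*(-1.92)^i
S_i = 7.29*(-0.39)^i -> [7.29, -2.84, 1.11, -0.43, 0.17]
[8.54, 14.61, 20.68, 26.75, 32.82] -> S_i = 8.54 + 6.07*i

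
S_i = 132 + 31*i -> [132, 163, 194, 225, 256]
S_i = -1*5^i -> [-1, -5, -25, -125, -625]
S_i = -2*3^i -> [-2, -6, -18, -54, -162]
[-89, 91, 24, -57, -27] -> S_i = Random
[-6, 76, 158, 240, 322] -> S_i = -6 + 82*i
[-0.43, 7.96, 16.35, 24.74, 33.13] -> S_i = -0.43 + 8.39*i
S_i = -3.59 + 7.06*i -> [-3.59, 3.47, 10.53, 17.59, 24.65]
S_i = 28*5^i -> [28, 140, 700, 3500, 17500]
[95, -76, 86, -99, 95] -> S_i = Random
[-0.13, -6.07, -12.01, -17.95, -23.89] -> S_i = -0.13 + -5.94*i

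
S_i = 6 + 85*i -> [6, 91, 176, 261, 346]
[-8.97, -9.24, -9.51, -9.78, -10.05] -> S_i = -8.97 + -0.27*i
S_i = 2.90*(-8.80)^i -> [2.9, -25.52, 224.58, -1976.27, 17391.17]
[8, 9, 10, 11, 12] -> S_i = 8 + 1*i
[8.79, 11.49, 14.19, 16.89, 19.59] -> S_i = 8.79 + 2.70*i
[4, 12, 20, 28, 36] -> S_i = 4 + 8*i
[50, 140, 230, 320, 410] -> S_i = 50 + 90*i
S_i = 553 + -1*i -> [553, 552, 551, 550, 549]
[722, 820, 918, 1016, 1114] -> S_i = 722 + 98*i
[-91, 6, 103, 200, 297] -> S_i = -91 + 97*i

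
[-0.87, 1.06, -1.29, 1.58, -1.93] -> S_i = -0.87*(-1.22)^i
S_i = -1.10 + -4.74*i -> [-1.1, -5.84, -10.58, -15.32, -20.06]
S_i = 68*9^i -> [68, 612, 5508, 49572, 446148]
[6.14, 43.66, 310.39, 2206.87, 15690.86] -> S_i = 6.14*7.11^i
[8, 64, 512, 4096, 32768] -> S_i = 8*8^i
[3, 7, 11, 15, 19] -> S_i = 3 + 4*i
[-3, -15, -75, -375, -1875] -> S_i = -3*5^i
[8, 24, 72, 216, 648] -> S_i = 8*3^i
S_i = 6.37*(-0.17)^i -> [6.37, -1.08, 0.18, -0.03, 0.01]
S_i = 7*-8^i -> [7, -56, 448, -3584, 28672]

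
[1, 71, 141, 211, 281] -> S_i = 1 + 70*i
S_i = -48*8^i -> [-48, -384, -3072, -24576, -196608]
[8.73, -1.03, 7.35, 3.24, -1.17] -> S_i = Random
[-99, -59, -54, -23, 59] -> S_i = Random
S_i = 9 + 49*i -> [9, 58, 107, 156, 205]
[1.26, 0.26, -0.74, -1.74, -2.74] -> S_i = 1.26 + -1.00*i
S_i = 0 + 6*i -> [0, 6, 12, 18, 24]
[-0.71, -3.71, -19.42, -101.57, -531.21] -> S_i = -0.71*5.23^i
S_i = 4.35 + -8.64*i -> [4.35, -4.29, -12.93, -21.57, -30.21]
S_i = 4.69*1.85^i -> [4.69, 8.68, 16.05, 29.7, 54.94]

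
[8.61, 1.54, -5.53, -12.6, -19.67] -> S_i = 8.61 + -7.07*i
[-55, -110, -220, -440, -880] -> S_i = -55*2^i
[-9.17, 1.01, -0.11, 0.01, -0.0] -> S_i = -9.17*(-0.11)^i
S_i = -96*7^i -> [-96, -672, -4704, -32928, -230496]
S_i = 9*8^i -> [9, 72, 576, 4608, 36864]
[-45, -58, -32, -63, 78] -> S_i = Random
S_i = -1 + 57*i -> [-1, 56, 113, 170, 227]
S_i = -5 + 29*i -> [-5, 24, 53, 82, 111]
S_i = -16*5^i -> [-16, -80, -400, -2000, -10000]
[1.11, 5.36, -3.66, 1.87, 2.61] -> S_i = Random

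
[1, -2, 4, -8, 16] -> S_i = 1*-2^i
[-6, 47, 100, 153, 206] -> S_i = -6 + 53*i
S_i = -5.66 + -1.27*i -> [-5.66, -6.93, -8.2, -9.47, -10.74]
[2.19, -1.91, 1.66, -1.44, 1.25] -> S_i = 2.19*(-0.87)^i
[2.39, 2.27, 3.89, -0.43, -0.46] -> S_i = Random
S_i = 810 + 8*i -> [810, 818, 826, 834, 842]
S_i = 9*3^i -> [9, 27, 81, 243, 729]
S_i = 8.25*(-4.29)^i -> [8.25, -35.39, 151.83, -651.37, 2794.36]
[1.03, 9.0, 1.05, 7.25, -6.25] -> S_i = Random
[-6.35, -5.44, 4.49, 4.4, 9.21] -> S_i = Random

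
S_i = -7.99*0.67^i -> [-7.99, -5.35, -3.59, -2.4, -1.61]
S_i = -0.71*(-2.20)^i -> [-0.71, 1.56, -3.44, 7.56, -16.63]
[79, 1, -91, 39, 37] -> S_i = Random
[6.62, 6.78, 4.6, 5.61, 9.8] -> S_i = Random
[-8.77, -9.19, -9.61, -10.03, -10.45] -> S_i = -8.77 + -0.42*i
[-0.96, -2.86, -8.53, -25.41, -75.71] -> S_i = -0.96*2.98^i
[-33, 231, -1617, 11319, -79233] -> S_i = -33*-7^i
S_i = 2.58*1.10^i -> [2.58, 2.84, 3.12, 3.43, 3.78]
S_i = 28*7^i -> [28, 196, 1372, 9604, 67228]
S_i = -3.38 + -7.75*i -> [-3.38, -11.13, -18.88, -26.63, -34.38]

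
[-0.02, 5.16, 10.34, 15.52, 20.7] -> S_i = -0.02 + 5.18*i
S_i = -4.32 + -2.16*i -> [-4.32, -6.48, -8.64, -10.8, -12.96]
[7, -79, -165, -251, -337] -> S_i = 7 + -86*i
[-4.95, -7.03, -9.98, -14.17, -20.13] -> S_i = -4.95*1.42^i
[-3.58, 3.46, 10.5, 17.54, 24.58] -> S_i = -3.58 + 7.04*i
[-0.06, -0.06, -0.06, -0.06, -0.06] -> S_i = -0.06*0.98^i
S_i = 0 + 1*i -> [0, 1, 2, 3, 4]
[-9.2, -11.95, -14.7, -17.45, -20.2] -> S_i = -9.20 + -2.75*i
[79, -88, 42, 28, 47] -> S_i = Random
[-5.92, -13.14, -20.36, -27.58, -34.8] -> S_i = -5.92 + -7.22*i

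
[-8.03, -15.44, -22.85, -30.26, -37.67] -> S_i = -8.03 + -7.41*i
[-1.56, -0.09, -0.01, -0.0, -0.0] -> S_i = -1.56*0.06^i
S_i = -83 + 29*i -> [-83, -54, -25, 4, 33]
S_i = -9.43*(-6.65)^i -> [-9.43, 62.71, -417.02, 2773.17, -18441.59]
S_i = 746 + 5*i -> [746, 751, 756, 761, 766]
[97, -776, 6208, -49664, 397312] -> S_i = 97*-8^i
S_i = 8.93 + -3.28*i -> [8.93, 5.65, 2.37, -0.91, -4.19]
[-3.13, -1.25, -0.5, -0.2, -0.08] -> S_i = -3.13*0.40^i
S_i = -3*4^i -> [-3, -12, -48, -192, -768]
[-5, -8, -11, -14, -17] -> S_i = -5 + -3*i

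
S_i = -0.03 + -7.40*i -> [-0.03, -7.43, -14.83, -22.23, -29.63]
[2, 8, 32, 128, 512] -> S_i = 2*4^i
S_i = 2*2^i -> [2, 4, 8, 16, 32]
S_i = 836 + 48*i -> [836, 884, 932, 980, 1028]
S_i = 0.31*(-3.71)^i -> [0.31, -1.15, 4.27, -15.83, 58.73]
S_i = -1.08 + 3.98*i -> [-1.08, 2.9, 6.88, 10.86, 14.84]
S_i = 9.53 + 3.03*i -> [9.53, 12.56, 15.59, 18.62, 21.65]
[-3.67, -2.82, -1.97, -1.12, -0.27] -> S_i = -3.67 + 0.85*i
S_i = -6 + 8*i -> [-6, 2, 10, 18, 26]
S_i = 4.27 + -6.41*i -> [4.27, -2.14, -8.55, -14.96, -21.37]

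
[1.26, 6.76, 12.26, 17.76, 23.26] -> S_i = 1.26 + 5.50*i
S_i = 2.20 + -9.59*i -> [2.2, -7.39, -16.98, -26.57, -36.16]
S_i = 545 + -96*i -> [545, 449, 353, 257, 161]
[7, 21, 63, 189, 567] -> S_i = 7*3^i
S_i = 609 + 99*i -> [609, 708, 807, 906, 1005]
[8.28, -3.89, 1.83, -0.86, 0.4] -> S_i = 8.28*(-0.47)^i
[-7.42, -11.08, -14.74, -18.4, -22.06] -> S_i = -7.42 + -3.66*i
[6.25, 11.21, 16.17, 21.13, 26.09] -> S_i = 6.25 + 4.96*i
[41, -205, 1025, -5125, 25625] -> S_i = 41*-5^i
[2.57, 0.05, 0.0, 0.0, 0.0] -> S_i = 2.57*0.02^i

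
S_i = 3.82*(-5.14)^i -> [3.82, -19.63, 100.92, -518.74, 2666.34]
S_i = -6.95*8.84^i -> [-6.95, -61.44, -543.11, -4801.11, -42441.81]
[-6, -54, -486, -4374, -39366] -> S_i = -6*9^i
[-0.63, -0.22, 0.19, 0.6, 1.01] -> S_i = -0.63 + 0.41*i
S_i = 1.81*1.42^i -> [1.81, 2.57, 3.65, 5.18, 7.36]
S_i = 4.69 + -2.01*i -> [4.69, 2.68, 0.67, -1.34, -3.35]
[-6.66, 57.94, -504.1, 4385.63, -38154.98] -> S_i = -6.66*(-8.70)^i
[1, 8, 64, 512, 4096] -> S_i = 1*8^i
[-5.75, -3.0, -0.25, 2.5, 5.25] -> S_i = -5.75 + 2.75*i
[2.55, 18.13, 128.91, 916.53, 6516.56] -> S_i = 2.55*7.11^i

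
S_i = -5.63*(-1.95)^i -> [-5.63, 10.98, -21.41, 41.75, -81.4]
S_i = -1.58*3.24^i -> [-1.58, -5.12, -16.59, -53.74, -174.12]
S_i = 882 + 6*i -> [882, 888, 894, 900, 906]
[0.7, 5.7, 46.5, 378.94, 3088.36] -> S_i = 0.70*8.15^i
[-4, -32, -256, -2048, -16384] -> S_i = -4*8^i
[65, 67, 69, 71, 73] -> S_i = 65 + 2*i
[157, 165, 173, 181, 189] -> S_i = 157 + 8*i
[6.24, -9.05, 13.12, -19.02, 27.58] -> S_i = 6.24*(-1.45)^i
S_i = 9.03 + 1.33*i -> [9.03, 10.36, 11.69, 13.02, 14.35]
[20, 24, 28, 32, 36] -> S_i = 20 + 4*i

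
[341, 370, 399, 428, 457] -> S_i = 341 + 29*i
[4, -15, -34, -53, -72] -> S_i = 4 + -19*i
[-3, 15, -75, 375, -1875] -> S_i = -3*-5^i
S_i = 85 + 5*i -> [85, 90, 95, 100, 105]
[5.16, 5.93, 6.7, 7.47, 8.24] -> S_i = 5.16 + 0.77*i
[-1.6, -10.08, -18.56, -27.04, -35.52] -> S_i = -1.60 + -8.48*i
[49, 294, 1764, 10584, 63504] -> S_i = 49*6^i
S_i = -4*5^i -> [-4, -20, -100, -500, -2500]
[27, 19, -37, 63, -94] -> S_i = Random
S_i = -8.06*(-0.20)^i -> [-8.06, 1.61, -0.32, 0.06, -0.01]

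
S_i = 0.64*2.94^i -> [0.64, 1.88, 5.53, 16.26, 47.82]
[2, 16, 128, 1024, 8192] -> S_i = 2*8^i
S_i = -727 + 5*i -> [-727, -722, -717, -712, -707]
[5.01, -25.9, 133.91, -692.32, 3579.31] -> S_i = 5.01*(-5.17)^i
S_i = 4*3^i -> [4, 12, 36, 108, 324]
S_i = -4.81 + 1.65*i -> [-4.81, -3.16, -1.51, 0.14, 1.79]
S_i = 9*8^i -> [9, 72, 576, 4608, 36864]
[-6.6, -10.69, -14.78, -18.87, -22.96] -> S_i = -6.60 + -4.09*i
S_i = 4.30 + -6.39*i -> [4.3, -2.09, -8.48, -14.87, -21.26]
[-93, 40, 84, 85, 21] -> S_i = Random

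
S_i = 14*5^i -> [14, 70, 350, 1750, 8750]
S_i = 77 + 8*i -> [77, 85, 93, 101, 109]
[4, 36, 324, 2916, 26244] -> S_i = 4*9^i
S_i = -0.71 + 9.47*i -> [-0.71, 8.76, 18.23, 27.7, 37.17]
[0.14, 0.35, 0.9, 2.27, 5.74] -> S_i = 0.14*2.53^i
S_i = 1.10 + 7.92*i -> [1.1, 9.02, 16.94, 24.86, 32.78]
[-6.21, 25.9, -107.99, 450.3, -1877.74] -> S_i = -6.21*(-4.17)^i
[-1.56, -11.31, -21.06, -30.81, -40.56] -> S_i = -1.56 + -9.75*i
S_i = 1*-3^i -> [1, -3, 9, -27, 81]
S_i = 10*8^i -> [10, 80, 640, 5120, 40960]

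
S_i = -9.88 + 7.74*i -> [-9.88, -2.14, 5.6, 13.34, 21.08]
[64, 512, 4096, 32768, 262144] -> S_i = 64*8^i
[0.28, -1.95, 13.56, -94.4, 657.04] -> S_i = 0.28*(-6.96)^i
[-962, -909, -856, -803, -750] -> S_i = -962 + 53*i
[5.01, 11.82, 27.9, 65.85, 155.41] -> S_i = 5.01*2.36^i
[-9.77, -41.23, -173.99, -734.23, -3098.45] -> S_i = -9.77*4.22^i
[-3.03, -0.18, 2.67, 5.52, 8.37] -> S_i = -3.03 + 2.85*i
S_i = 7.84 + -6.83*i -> [7.84, 1.01, -5.82, -12.65, -19.48]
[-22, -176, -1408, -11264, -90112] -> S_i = -22*8^i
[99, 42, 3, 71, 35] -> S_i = Random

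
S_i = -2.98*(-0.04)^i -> [-2.98, 0.12, -0.0, 0.0, -0.0]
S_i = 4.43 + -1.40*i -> [4.43, 3.03, 1.63, 0.23, -1.17]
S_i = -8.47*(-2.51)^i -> [-8.47, 21.26, -53.36, 133.94, -336.18]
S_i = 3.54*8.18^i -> [3.54, 28.96, 236.87, 1937.6, 15849.53]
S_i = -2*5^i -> [-2, -10, -50, -250, -1250]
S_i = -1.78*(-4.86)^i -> [-1.78, 8.65, -42.04, 204.33, -993.04]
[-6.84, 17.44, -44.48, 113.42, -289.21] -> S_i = -6.84*(-2.55)^i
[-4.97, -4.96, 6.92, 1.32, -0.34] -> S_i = Random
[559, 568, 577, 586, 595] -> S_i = 559 + 9*i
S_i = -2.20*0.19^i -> [-2.2, -0.42, -0.08, -0.02, -0.0]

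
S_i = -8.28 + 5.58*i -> [-8.28, -2.7, 2.88, 8.46, 14.04]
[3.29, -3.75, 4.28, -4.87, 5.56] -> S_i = 3.29*(-1.14)^i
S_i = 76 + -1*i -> [76, 75, 74, 73, 72]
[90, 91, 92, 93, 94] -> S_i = 90 + 1*i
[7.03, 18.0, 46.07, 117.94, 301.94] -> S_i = 7.03*2.56^i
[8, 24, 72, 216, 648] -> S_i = 8*3^i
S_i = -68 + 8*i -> [-68, -60, -52, -44, -36]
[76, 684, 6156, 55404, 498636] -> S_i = 76*9^i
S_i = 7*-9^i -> [7, -63, 567, -5103, 45927]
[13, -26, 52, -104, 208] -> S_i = 13*-2^i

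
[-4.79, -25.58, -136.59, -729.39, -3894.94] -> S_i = -4.79*5.34^i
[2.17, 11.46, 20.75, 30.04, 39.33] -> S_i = 2.17 + 9.29*i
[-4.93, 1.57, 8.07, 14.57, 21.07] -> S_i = -4.93 + 6.50*i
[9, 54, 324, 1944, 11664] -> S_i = 9*6^i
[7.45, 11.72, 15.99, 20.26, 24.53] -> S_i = 7.45 + 4.27*i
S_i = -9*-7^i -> [-9, 63, -441, 3087, -21609]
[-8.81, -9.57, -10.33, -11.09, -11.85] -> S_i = -8.81 + -0.76*i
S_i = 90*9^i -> [90, 810, 7290, 65610, 590490]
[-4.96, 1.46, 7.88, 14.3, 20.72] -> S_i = -4.96 + 6.42*i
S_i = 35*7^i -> [35, 245, 1715, 12005, 84035]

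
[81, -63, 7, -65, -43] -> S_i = Random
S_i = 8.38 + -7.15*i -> [8.38, 1.23, -5.92, -13.07, -20.22]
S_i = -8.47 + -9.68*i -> [-8.47, -18.15, -27.83, -37.51, -47.19]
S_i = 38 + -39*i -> [38, -1, -40, -79, -118]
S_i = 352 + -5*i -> [352, 347, 342, 337, 332]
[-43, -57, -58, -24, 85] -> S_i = Random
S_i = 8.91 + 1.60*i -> [8.91, 10.51, 12.11, 13.71, 15.31]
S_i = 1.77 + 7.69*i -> [1.77, 9.46, 17.15, 24.84, 32.53]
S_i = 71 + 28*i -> [71, 99, 127, 155, 183]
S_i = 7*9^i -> [7, 63, 567, 5103, 45927]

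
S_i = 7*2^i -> [7, 14, 28, 56, 112]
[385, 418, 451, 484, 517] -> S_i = 385 + 33*i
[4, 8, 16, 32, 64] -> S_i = 4*2^i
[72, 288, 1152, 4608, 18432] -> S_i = 72*4^i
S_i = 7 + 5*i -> [7, 12, 17, 22, 27]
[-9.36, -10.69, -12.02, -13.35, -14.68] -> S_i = -9.36 + -1.33*i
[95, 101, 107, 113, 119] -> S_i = 95 + 6*i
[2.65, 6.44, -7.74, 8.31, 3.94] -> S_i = Random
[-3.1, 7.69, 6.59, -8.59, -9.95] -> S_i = Random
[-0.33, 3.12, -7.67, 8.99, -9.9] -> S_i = Random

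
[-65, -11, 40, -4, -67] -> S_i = Random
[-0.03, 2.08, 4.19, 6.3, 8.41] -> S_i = -0.03 + 2.11*i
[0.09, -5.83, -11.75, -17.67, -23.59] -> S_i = 0.09 + -5.92*i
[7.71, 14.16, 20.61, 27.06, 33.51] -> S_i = 7.71 + 6.45*i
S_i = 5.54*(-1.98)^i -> [5.54, -10.97, 21.72, -43.0, 85.15]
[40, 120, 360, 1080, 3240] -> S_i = 40*3^i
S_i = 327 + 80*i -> [327, 407, 487, 567, 647]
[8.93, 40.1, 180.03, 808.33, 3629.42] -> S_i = 8.93*4.49^i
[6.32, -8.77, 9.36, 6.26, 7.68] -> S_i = Random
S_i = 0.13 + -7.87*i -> [0.13, -7.74, -15.61, -23.48, -31.35]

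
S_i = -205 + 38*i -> [-205, -167, -129, -91, -53]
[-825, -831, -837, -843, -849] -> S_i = -825 + -6*i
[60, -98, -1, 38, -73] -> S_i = Random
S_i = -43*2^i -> [-43, -86, -172, -344, -688]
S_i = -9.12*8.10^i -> [-9.12, -73.87, -598.36, -4846.74, -39258.61]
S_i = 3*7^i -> [3, 21, 147, 1029, 7203]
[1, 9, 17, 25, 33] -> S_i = 1 + 8*i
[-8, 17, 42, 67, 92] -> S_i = -8 + 25*i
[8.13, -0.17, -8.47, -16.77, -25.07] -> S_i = 8.13 + -8.30*i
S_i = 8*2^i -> [8, 16, 32, 64, 128]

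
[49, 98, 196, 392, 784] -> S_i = 49*2^i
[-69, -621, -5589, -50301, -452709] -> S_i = -69*9^i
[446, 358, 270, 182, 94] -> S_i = 446 + -88*i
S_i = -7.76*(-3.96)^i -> [-7.76, 30.73, -121.69, 481.89, -1908.28]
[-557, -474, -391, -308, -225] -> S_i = -557 + 83*i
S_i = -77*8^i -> [-77, -616, -4928, -39424, -315392]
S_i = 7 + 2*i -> [7, 9, 11, 13, 15]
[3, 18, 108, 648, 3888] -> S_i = 3*6^i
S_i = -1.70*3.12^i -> [-1.7, -5.3, -16.55, -51.63, -161.09]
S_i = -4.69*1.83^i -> [-4.69, -8.58, -15.71, -28.74, -52.6]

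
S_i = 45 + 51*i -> [45, 96, 147, 198, 249]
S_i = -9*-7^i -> [-9, 63, -441, 3087, -21609]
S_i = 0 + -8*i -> [0, -8, -16, -24, -32]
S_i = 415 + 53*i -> [415, 468, 521, 574, 627]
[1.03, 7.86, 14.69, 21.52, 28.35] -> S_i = 1.03 + 6.83*i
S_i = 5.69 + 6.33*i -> [5.69, 12.02, 18.35, 24.68, 31.01]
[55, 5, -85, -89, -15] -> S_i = Random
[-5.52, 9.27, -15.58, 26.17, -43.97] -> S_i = -5.52*(-1.68)^i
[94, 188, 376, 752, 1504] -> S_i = 94*2^i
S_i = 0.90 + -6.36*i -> [0.9, -5.46, -11.82, -18.18, -24.54]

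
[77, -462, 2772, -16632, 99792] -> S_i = 77*-6^i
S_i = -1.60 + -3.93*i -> [-1.6, -5.53, -9.46, -13.39, -17.32]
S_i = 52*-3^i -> [52, -156, 468, -1404, 4212]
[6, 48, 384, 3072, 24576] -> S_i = 6*8^i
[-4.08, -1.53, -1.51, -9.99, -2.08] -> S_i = Random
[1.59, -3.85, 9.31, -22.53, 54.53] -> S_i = 1.59*(-2.42)^i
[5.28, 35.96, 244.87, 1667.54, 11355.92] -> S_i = 5.28*6.81^i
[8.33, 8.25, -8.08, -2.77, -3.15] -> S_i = Random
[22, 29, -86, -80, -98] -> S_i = Random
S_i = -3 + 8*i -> [-3, 5, 13, 21, 29]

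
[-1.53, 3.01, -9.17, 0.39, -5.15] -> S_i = Random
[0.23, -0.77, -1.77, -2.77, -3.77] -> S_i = 0.23 + -1.00*i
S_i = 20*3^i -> [20, 60, 180, 540, 1620]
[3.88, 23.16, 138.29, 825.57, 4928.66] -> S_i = 3.88*5.97^i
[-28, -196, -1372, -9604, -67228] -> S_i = -28*7^i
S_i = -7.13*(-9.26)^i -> [-7.13, 66.02, -611.38, 5661.38, -52424.4]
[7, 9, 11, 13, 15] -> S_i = 7 + 2*i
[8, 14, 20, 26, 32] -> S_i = 8 + 6*i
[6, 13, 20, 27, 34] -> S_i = 6 + 7*i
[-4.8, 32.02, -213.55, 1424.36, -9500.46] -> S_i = -4.80*(-6.67)^i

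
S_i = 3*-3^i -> [3, -9, 27, -81, 243]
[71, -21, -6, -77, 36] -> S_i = Random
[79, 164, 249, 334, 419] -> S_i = 79 + 85*i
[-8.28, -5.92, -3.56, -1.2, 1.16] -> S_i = -8.28 + 2.36*i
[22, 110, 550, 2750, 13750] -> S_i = 22*5^i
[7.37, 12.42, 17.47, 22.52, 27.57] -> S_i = 7.37 + 5.05*i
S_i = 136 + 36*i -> [136, 172, 208, 244, 280]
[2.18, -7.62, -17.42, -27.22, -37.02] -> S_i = 2.18 + -9.80*i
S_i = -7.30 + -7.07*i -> [-7.3, -14.37, -21.44, -28.51, -35.58]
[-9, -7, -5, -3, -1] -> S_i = -9 + 2*i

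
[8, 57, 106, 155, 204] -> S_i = 8 + 49*i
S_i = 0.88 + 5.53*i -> [0.88, 6.41, 11.94, 17.47, 23.0]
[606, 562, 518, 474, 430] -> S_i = 606 + -44*i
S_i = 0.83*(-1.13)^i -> [0.83, -0.94, 1.06, -1.2, 1.35]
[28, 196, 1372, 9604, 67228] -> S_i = 28*7^i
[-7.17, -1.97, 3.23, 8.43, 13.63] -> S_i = -7.17 + 5.20*i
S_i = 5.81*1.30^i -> [5.81, 7.55, 9.82, 12.76, 16.59]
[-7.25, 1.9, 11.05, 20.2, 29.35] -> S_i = -7.25 + 9.15*i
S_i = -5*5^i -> [-5, -25, -125, -625, -3125]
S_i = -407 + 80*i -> [-407, -327, -247, -167, -87]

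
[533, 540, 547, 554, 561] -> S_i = 533 + 7*i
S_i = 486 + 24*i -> [486, 510, 534, 558, 582]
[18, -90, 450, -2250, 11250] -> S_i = 18*-5^i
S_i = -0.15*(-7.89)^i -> [-0.15, 1.18, -9.34, 73.68, -581.3]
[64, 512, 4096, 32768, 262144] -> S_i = 64*8^i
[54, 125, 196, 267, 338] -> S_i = 54 + 71*i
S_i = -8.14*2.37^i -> [-8.14, -19.29, -45.72, -108.36, -256.81]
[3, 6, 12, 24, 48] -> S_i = 3*2^i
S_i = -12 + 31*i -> [-12, 19, 50, 81, 112]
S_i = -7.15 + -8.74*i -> [-7.15, -15.89, -24.63, -33.37, -42.11]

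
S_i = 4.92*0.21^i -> [4.92, 1.03, 0.22, 0.05, 0.01]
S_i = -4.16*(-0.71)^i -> [-4.16, 2.95, -2.1, 1.49, -1.06]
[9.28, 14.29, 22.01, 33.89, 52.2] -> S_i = 9.28*1.54^i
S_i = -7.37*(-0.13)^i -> [-7.37, 0.96, -0.12, 0.02, -0.0]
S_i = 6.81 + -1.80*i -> [6.81, 5.01, 3.21, 1.41, -0.39]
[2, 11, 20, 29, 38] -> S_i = 2 + 9*i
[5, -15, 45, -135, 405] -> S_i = 5*-3^i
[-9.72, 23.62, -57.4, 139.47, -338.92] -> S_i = -9.72*(-2.43)^i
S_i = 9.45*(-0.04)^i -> [9.45, -0.38, 0.02, -0.0, 0.0]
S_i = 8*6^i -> [8, 48, 288, 1728, 10368]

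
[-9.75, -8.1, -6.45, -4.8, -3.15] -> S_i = -9.75 + 1.65*i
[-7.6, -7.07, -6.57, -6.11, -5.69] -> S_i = -7.60*0.93^i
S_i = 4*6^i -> [4, 24, 144, 864, 5184]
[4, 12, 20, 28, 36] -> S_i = 4 + 8*i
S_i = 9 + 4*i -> [9, 13, 17, 21, 25]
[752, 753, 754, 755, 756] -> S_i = 752 + 1*i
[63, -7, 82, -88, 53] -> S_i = Random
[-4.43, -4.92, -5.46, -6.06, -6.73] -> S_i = -4.43*1.11^i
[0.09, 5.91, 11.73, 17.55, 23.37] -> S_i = 0.09 + 5.82*i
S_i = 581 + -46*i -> [581, 535, 489, 443, 397]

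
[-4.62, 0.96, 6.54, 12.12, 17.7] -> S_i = -4.62 + 5.58*i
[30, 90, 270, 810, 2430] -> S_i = 30*3^i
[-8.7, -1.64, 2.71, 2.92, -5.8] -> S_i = Random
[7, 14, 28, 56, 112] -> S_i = 7*2^i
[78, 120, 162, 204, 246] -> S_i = 78 + 42*i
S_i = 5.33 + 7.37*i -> [5.33, 12.7, 20.07, 27.44, 34.81]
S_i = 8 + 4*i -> [8, 12, 16, 20, 24]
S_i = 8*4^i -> [8, 32, 128, 512, 2048]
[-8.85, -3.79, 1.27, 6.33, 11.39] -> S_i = -8.85 + 5.06*i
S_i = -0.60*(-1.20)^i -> [-0.6, 0.72, -0.86, 1.04, -1.24]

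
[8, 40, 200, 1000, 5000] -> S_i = 8*5^i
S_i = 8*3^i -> [8, 24, 72, 216, 648]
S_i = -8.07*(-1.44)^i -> [-8.07, 11.62, -16.73, 24.1, -34.7]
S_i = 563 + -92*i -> [563, 471, 379, 287, 195]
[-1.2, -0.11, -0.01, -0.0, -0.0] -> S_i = -1.20*0.09^i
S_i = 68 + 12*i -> [68, 80, 92, 104, 116]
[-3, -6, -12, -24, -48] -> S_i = -3*2^i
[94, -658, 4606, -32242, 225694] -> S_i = 94*-7^i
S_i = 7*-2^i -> [7, -14, 28, -56, 112]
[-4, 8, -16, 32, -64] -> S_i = -4*-2^i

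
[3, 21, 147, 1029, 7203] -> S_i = 3*7^i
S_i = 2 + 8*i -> [2, 10, 18, 26, 34]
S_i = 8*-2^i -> [8, -16, 32, -64, 128]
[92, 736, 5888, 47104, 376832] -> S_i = 92*8^i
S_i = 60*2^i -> [60, 120, 240, 480, 960]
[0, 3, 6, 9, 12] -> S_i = 0 + 3*i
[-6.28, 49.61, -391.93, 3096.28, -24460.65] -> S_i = -6.28*(-7.90)^i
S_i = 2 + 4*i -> [2, 6, 10, 14, 18]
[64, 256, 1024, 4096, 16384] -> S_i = 64*4^i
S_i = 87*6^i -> [87, 522, 3132, 18792, 112752]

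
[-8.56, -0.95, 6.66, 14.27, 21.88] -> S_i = -8.56 + 7.61*i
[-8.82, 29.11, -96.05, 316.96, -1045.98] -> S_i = -8.82*(-3.30)^i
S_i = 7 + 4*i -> [7, 11, 15, 19, 23]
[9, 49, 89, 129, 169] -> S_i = 9 + 40*i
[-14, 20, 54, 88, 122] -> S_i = -14 + 34*i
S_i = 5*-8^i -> [5, -40, 320, -2560, 20480]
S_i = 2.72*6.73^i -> [2.72, 18.31, 123.2, 829.11, 5579.94]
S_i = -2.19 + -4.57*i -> [-2.19, -6.76, -11.33, -15.9, -20.47]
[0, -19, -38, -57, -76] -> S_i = 0 + -19*i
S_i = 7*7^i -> [7, 49, 343, 2401, 16807]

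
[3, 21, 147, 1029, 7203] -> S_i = 3*7^i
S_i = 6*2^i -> [6, 12, 24, 48, 96]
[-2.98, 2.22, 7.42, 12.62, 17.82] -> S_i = -2.98 + 5.20*i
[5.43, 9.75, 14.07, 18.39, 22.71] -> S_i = 5.43 + 4.32*i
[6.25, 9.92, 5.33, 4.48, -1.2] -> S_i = Random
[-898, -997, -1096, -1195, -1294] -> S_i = -898 + -99*i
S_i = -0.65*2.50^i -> [-0.65, -1.62, -4.06, -10.16, -25.39]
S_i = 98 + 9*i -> [98, 107, 116, 125, 134]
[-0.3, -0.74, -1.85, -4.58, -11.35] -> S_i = -0.30*2.48^i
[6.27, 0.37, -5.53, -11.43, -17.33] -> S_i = 6.27 + -5.90*i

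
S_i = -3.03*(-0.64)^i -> [-3.03, 1.94, -1.24, 0.79, -0.51]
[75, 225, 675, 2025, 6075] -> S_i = 75*3^i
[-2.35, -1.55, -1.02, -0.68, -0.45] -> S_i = -2.35*0.66^i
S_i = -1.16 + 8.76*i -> [-1.16, 7.6, 16.36, 25.12, 33.88]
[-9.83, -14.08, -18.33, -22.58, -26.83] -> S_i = -9.83 + -4.25*i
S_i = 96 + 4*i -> [96, 100, 104, 108, 112]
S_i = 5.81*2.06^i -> [5.81, 11.97, 24.66, 50.79, 104.63]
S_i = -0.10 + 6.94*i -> [-0.1, 6.84, 13.78, 20.72, 27.66]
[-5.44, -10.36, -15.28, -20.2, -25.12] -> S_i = -5.44 + -4.92*i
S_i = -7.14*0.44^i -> [-7.14, -3.14, -1.38, -0.61, -0.27]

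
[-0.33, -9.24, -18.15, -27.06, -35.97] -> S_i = -0.33 + -8.91*i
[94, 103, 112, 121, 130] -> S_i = 94 + 9*i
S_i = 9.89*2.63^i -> [9.89, 26.01, 68.41, 179.91, 473.17]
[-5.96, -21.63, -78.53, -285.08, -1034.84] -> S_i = -5.96*3.63^i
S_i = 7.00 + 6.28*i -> [7.0, 13.28, 19.56, 25.84, 32.12]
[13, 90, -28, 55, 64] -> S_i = Random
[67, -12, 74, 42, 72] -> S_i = Random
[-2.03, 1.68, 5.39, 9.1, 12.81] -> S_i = -2.03 + 3.71*i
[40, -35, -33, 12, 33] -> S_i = Random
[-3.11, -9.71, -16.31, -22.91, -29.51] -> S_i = -3.11 + -6.60*i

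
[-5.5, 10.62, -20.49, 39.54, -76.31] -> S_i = -5.50*(-1.93)^i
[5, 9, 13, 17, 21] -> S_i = 5 + 4*i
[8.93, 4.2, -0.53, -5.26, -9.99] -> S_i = 8.93 + -4.73*i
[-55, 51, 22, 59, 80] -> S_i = Random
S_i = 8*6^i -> [8, 48, 288, 1728, 10368]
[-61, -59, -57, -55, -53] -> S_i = -61 + 2*i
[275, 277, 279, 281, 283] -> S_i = 275 + 2*i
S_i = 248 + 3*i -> [248, 251, 254, 257, 260]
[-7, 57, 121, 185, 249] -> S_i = -7 + 64*i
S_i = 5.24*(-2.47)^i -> [5.24, -12.94, 31.97, -78.96, 195.04]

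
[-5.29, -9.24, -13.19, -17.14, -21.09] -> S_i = -5.29 + -3.95*i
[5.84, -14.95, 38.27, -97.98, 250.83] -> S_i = 5.84*(-2.56)^i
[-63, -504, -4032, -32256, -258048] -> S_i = -63*8^i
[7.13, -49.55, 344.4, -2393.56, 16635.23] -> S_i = 7.13*(-6.95)^i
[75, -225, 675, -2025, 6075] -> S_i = 75*-3^i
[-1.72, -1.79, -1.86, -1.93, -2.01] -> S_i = -1.72*1.04^i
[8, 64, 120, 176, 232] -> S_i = 8 + 56*i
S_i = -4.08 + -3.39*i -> [-4.08, -7.47, -10.86, -14.25, -17.64]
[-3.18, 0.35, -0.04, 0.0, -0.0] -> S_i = -3.18*(-0.11)^i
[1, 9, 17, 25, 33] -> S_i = 1 + 8*i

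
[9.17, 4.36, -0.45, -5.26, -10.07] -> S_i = 9.17 + -4.81*i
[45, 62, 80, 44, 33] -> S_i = Random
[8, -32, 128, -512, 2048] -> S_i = 8*-4^i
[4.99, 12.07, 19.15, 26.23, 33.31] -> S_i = 4.99 + 7.08*i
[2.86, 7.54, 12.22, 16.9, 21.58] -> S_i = 2.86 + 4.68*i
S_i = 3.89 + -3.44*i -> [3.89, 0.45, -2.99, -6.43, -9.87]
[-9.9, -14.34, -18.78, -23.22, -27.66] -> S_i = -9.90 + -4.44*i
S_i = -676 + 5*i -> [-676, -671, -666, -661, -656]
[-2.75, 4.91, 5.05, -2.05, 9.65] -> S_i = Random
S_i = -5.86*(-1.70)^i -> [-5.86, 9.96, -16.94, 28.79, -48.94]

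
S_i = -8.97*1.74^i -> [-8.97, -15.61, -27.16, -47.25, -82.22]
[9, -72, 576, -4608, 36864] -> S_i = 9*-8^i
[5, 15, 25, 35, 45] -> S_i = 5 + 10*i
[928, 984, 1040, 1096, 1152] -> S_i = 928 + 56*i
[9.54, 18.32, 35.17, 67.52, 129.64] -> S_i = 9.54*1.92^i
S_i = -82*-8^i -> [-82, 656, -5248, 41984, -335872]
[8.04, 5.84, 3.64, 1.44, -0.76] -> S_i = 8.04 + -2.20*i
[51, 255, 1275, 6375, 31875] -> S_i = 51*5^i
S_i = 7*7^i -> [7, 49, 343, 2401, 16807]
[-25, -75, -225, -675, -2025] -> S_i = -25*3^i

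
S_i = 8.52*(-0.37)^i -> [8.52, -3.15, 1.17, -0.43, 0.16]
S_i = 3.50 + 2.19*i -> [3.5, 5.69, 7.88, 10.07, 12.26]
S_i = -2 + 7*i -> [-2, 5, 12, 19, 26]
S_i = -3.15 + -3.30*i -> [-3.15, -6.45, -9.75, -13.05, -16.35]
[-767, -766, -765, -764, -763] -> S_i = -767 + 1*i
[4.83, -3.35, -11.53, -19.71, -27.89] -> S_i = 4.83 + -8.18*i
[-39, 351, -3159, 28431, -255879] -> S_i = -39*-9^i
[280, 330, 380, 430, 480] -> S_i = 280 + 50*i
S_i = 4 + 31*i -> [4, 35, 66, 97, 128]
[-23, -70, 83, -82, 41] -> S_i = Random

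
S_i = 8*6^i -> [8, 48, 288, 1728, 10368]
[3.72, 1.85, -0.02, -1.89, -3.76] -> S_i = 3.72 + -1.87*i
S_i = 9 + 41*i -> [9, 50, 91, 132, 173]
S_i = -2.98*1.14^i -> [-2.98, -3.4, -3.87, -4.42, -5.03]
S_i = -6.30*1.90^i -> [-6.3, -11.97, -22.74, -43.21, -82.1]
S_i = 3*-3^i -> [3, -9, 27, -81, 243]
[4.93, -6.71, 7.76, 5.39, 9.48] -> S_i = Random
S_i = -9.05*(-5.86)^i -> [-9.05, 53.03, -310.77, 1821.13, -10671.83]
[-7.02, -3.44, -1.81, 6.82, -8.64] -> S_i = Random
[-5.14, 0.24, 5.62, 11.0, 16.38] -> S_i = -5.14 + 5.38*i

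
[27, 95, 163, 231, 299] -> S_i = 27 + 68*i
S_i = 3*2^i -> [3, 6, 12, 24, 48]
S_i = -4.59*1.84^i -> [-4.59, -8.45, -15.54, -28.59, -52.61]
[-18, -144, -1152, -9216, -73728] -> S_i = -18*8^i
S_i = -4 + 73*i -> [-4, 69, 142, 215, 288]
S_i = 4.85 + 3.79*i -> [4.85, 8.64, 12.43, 16.22, 20.01]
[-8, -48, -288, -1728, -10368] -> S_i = -8*6^i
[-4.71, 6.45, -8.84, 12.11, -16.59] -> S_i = -4.71*(-1.37)^i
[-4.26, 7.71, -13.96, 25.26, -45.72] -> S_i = -4.26*(-1.81)^i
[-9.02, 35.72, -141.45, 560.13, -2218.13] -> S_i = -9.02*(-3.96)^i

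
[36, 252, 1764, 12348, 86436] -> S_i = 36*7^i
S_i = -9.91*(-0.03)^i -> [-9.91, 0.3, -0.01, 0.0, -0.0]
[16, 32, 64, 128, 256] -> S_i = 16*2^i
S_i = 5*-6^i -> [5, -30, 180, -1080, 6480]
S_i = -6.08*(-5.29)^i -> [-6.08, 32.16, -170.14, 900.06, -4761.31]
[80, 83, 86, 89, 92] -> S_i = 80 + 3*i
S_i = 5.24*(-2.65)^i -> [5.24, -13.89, 36.8, -97.51, 258.41]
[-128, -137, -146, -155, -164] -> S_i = -128 + -9*i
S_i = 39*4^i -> [39, 156, 624, 2496, 9984]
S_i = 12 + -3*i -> [12, 9, 6, 3, 0]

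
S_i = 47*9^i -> [47, 423, 3807, 34263, 308367]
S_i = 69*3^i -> [69, 207, 621, 1863, 5589]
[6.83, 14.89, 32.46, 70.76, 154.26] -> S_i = 6.83*2.18^i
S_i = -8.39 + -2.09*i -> [-8.39, -10.48, -12.57, -14.66, -16.75]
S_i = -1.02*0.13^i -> [-1.02, -0.13, -0.02, -0.0, -0.0]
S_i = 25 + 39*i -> [25, 64, 103, 142, 181]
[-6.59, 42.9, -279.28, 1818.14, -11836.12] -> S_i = -6.59*(-6.51)^i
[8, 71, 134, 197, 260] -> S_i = 8 + 63*i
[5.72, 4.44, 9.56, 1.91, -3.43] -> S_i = Random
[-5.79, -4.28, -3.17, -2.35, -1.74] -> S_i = -5.79*0.74^i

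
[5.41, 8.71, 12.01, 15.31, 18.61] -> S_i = 5.41 + 3.30*i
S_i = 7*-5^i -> [7, -35, 175, -875, 4375]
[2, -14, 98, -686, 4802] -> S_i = 2*-7^i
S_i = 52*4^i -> [52, 208, 832, 3328, 13312]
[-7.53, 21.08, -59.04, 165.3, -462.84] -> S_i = -7.53*(-2.80)^i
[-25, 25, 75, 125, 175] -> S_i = -25 + 50*i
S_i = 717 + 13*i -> [717, 730, 743, 756, 769]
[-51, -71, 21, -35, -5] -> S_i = Random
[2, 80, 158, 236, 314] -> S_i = 2 + 78*i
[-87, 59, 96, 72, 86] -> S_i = Random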